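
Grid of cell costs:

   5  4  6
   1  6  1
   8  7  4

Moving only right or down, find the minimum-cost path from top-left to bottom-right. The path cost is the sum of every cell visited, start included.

17

Best path: [0,0]→[1,0]→[1,1]→[1,2]→[2,2]
Cost: 5 + 1 + 6 + 1 + 4 = 17
(Top row then right column would cost 20.)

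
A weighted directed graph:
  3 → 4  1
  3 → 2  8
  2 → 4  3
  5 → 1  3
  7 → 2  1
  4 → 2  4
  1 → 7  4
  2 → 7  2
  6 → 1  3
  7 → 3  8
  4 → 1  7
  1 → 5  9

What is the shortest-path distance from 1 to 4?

8

Routes from 1 to 4:
1→7→3→2→4: 4 + 8 + 8 + 3 = 23
1→7→3→4: 4 + 8 + 1 = 13
1→7→2→4: 4 + 1 + 3 = 8
Best route has total 8.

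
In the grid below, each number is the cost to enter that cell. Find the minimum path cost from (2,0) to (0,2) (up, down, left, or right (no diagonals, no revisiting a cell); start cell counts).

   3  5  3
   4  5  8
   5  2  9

20

Path [2,0] -> [1,0] -> [0,0] -> [0,1] -> [0,2]: 5 + 4 + 3 + 5 + 3 = 20.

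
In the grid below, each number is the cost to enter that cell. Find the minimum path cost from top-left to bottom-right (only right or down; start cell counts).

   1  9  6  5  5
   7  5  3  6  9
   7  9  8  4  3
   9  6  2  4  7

36

Best path: (0,0) (1,0) (1,1) (1,2) (1,3) (2,3) (2,4) (3,4)
Cost: 1 + 7 + 5 + 3 + 6 + 4 + 3 + 7 = 36
(Top row then right column would cost 45.)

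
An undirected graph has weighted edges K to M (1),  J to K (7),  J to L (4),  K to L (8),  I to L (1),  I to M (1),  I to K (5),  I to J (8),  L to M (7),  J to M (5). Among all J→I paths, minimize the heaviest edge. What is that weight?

Some routes from J to I:
J-K-I: max(7, 5) = 7
J-M-K-I: max(5, 1, 5) = 5
J-K-M-L-I: max(7, 1, 7, 1) = 7
J-L-I: max(4, 1) = 4
J-M-I: max(5, 1) = 5
Best route has worst link 4.

4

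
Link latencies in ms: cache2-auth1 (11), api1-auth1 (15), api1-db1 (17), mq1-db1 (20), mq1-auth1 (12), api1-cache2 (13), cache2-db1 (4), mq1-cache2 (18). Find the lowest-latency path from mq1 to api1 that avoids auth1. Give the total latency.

31

Routes from mq1 to api1 avoiding auth1:
mq1→cache2→api1: 18 + 13 = 31
mq1→db1→cache2→api1: 20 + 4 + 13 = 37
mq1→cache2→db1→api1: 18 + 4 + 17 = 39
mq1→db1→api1: 20 + 17 = 37
Best route has total 31 ms.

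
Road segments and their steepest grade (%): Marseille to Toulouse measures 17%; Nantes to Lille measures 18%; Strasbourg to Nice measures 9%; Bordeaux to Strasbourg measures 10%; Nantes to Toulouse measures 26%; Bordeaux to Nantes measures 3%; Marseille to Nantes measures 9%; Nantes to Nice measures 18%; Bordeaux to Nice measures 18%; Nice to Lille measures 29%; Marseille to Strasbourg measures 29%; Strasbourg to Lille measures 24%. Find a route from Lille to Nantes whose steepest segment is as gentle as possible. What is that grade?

Comparing a few candidate routes:
Lille → Strasbourg → Bordeaux → Nice → Nantes: max(24, 10, 18, 18) = 24
Lille → Nantes: max(18) = 18
Lille → Strasbourg → Nice → Bordeaux → Nantes: max(24, 9, 18, 3) = 24
Lille → Strasbourg → Nice → Nantes: max(24, 9, 18) = 24
Lille → Strasbourg → Bordeaux → Nantes: max(24, 10, 3) = 24
The minimum achievable maximum is 18%.

18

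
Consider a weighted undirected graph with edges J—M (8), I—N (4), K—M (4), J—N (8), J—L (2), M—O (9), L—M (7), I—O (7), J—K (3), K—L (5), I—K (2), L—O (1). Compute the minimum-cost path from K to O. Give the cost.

A few of the K→O routes:
K -> L -> O: 5 + 1 = 6
K -> J -> L -> O: 3 + 2 + 1 = 6
K -> I -> O: 2 + 7 = 9
K -> M -> L -> O: 4 + 7 + 1 = 12
K -> M -> O: 4 + 9 = 13
The minimum is 6.

6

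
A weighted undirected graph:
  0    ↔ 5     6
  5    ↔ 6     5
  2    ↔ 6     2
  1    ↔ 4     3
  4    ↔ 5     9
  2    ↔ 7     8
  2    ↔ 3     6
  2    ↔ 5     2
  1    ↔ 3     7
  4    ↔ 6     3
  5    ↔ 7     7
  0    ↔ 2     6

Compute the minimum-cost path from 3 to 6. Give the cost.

8

Checking several routes:
3 -> 2 -> 5 -> 4 -> 6: 6 + 2 + 9 + 3 = 20
3 -> 2 -> 0 -> 5 -> 6: 6 + 6 + 6 + 5 = 23
3 -> 2 -> 6: 6 + 2 = 8
3 -> 1 -> 4 -> 6: 7 + 3 + 3 = 13
3 -> 2 -> 5 -> 6: 6 + 2 + 5 = 13
The minimum is 8.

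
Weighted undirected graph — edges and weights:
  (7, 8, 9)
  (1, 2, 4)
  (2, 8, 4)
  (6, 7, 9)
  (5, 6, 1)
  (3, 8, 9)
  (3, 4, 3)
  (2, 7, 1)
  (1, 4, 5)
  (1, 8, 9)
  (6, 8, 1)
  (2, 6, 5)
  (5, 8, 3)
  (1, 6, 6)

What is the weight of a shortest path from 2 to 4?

Checking several routes:
2 -> 1 -> 4: 4 + 5 = 9
2 -> 8 -> 6 -> 1 -> 4: 4 + 1 + 6 + 5 = 16
2 -> 6 -> 1 -> 4: 5 + 6 + 5 = 16
Shortest: 9.

9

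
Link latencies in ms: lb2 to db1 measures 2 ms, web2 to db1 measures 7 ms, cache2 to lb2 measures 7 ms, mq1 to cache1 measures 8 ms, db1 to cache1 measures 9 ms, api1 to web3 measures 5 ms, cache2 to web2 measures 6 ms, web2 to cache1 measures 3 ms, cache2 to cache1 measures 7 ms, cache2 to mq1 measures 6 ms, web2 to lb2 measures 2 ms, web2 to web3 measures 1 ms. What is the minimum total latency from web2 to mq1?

11

Comparing a few candidate routes:
web2 → lb2 → cache2 → mq1: 2 + 7 + 6 = 15
web2 → cache2 → cache1 → mq1: 6 + 7 + 8 = 21
web2 → cache1 → mq1: 3 + 8 = 11
web2 → lb2 → db1 → cache1 → mq1: 2 + 2 + 9 + 8 = 21
web2 → cache1 → cache2 → mq1: 3 + 7 + 6 = 16
web2 → cache2 → mq1: 6 + 6 = 12
Best route has total 11 ms.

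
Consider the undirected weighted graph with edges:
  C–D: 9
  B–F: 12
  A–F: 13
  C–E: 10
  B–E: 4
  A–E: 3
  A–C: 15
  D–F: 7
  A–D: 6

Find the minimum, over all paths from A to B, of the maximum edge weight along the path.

Comparing a few candidate routes:
A -> E -> C -> D -> F -> B: max(3, 10, 9, 7, 12) = 12
A -> D -> C -> E -> B: max(6, 9, 10, 4) = 10
A -> D -> F -> B: max(6, 7, 12) = 12
A -> E -> B: max(3, 4) = 4
Best route has worst link 4.

4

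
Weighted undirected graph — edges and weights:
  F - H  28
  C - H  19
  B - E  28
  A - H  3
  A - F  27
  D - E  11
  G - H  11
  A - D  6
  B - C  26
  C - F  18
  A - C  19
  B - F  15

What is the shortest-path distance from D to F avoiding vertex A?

54

Paths from D to F avoiding A:
D - E - B - C - F: 11 + 28 + 26 + 18 = 83
D - E - B - F: 11 + 28 + 15 = 54
D - E - B - C - H - F: 11 + 28 + 26 + 19 + 28 = 112
The minimum is 54.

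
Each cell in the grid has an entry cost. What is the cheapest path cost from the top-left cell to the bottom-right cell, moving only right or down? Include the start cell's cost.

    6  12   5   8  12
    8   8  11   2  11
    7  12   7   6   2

41

Path r0c0 → r0c1 → r0c2 → r0c3 → r1c3 → r2c3 → r2c4: 6 + 12 + 5 + 8 + 2 + 6 + 2 = 41.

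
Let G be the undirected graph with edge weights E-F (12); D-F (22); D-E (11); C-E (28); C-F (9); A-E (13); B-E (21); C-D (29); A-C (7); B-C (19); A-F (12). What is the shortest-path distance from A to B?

26

Comparing a few candidate routes:
A -> E -> F -> C -> B: 13 + 12 + 9 + 19 = 53
A -> F -> E -> B: 12 + 12 + 21 = 45
A -> F -> C -> B: 12 + 9 + 19 = 40
A -> C -> F -> E -> B: 7 + 9 + 12 + 21 = 49
A -> E -> B: 13 + 21 = 34
A -> C -> B: 7 + 19 = 26
The minimum is 26.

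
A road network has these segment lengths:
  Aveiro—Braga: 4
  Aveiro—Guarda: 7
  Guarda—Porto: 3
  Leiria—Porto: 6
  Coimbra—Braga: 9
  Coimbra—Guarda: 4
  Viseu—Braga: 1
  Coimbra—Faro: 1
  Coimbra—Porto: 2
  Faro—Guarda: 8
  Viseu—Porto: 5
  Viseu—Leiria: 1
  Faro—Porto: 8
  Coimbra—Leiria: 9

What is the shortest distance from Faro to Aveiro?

Some routes from Faro to Aveiro:
Faro -> Coimbra -> Guarda -> Aveiro: 1 + 4 + 7 = 12
Faro -> Coimbra -> Porto -> Viseu -> Braga -> Aveiro: 1 + 2 + 5 + 1 + 4 = 13
Faro -> Guarda -> Aveiro: 8 + 7 = 15
Faro -> Coimbra -> Porto -> Leiria -> Viseu -> Braga -> Aveiro: 1 + 2 + 6 + 1 + 1 + 4 = 15
Faro -> Coimbra -> Porto -> Guarda -> Aveiro: 1 + 2 + 3 + 7 = 13
Faro -> Coimbra -> Braga -> Aveiro: 1 + 9 + 4 = 14
Shortest: 12.

12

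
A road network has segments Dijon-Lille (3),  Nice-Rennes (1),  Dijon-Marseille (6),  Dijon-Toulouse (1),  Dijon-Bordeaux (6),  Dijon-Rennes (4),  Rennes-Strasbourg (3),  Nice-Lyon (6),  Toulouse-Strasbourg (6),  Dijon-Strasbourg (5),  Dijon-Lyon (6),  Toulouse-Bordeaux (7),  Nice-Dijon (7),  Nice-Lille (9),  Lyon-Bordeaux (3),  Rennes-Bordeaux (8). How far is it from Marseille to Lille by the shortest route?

9

Some routes from Marseille to Lille:
Marseille-Dijon-Lille: 6 + 3 = 9
Marseille-Dijon-Rennes-Nice-Lille: 6 + 4 + 1 + 9 = 20
Marseille-Dijon-Nice-Lille: 6 + 7 + 9 = 22
Shortest: 9 mi.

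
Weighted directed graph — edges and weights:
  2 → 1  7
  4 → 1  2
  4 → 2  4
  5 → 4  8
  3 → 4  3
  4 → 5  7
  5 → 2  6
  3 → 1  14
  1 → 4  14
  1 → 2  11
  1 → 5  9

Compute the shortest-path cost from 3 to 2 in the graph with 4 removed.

25

Routes from 3 to 2 avoiding 4:
3 -> 1 -> 2: 14 + 11 = 25
3 -> 1 -> 5 -> 2: 14 + 9 + 6 = 29
Best route has total 25.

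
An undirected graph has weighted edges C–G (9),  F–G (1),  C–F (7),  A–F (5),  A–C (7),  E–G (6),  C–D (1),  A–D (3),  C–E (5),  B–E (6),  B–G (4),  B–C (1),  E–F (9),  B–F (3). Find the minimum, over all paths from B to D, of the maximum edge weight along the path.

A few of the B→D routes:
B → C → D: max(1, 1) = 1
B → C → E → G → F → A → D: max(1, 5, 6, 1, 5, 3) = 6
B → G → F → A → D: max(4, 1, 5, 3) = 5
B → F → A → D: max(3, 5, 3) = 5
The minimum achievable maximum is 1.

1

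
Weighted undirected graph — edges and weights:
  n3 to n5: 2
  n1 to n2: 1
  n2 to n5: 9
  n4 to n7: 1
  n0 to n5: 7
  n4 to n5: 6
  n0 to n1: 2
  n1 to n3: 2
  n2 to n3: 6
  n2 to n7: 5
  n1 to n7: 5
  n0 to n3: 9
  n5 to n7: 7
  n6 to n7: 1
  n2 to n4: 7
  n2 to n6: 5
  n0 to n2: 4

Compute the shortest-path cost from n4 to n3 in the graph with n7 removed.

Comparing a few candidate routes:
n4-n2-n3: 7 + 6 = 13
n4-n2-n1-n3: 7 + 1 + 2 = 10
n4-n5-n2-n1-n3: 6 + 9 + 1 + 2 = 18
n4-n5-n3: 6 + 2 = 8
n4-n5-n0-n1-n3: 6 + 7 + 2 + 2 = 17
n4-n2-n0-n1-n3: 7 + 4 + 2 + 2 = 15
The minimum is 8.

8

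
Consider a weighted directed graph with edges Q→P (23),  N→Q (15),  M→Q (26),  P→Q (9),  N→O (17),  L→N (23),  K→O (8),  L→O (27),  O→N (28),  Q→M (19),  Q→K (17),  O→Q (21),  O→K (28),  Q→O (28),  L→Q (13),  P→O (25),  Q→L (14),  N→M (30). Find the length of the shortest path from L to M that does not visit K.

Some routes from L to M avoiding K:
L → O → Q → M: 27 + 21 + 19 = 67
L → Q → M: 13 + 19 = 32
L → N → M: 23 + 30 = 53
L → O → N → M: 27 + 28 + 30 = 85
L → N → Q → M: 23 + 15 + 19 = 57
L → N → O → Q → M: 23 + 17 + 21 + 19 = 80
Best route has total 32.

32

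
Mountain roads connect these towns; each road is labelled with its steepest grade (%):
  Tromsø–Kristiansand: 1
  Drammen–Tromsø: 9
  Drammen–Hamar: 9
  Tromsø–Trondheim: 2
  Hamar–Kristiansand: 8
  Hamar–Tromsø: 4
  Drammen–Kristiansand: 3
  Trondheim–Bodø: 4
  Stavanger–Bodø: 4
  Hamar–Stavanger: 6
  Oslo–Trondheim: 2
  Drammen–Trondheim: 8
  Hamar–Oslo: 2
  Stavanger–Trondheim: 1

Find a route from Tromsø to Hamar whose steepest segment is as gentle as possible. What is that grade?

Checking several routes:
Tromsø -> Trondheim -> Oslo -> Hamar: max(2, 2, 2) = 2
Tromsø -> Trondheim -> Stavanger -> Hamar: max(2, 1, 6) = 6
Tromsø -> Trondheim -> Bodø -> Stavanger -> Hamar: max(2, 4, 4, 6) = 6
Tromsø -> Hamar: max(4) = 4
Smallest bottleneck: 2%.

2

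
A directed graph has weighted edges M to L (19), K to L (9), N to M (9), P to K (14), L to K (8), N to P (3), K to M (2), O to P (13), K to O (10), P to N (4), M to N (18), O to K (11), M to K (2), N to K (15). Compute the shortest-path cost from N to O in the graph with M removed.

Routes from N to O avoiding M:
N -> K -> O: 15 + 10 = 25
N -> P -> K -> O: 3 + 14 + 10 = 27
Best route has total 25.

25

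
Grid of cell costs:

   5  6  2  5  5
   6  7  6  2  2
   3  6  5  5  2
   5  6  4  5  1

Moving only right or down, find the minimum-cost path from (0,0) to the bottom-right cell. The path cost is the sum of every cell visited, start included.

Path (0,0) → (0,1) → (0,2) → (0,3) → (1,3) → (1,4) → (2,4) → (3,4): 5 + 6 + 2 + 5 + 2 + 2 + 2 + 1 = 25.
(Top row then right column would cost 28.)

25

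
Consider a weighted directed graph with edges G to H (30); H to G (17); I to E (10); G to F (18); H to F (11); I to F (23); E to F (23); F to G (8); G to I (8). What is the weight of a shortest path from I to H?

61

Routes from I to H:
I - E - F - G - H: 10 + 23 + 8 + 30 = 71
I - F - G - H: 23 + 8 + 30 = 61
Best route has total 61.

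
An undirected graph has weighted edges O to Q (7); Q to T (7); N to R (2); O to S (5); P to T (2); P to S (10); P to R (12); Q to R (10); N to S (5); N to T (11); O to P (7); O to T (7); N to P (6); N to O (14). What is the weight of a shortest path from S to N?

5

Comparing a few candidate routes:
S→O→N: 5 + 14 = 19
S→N: 5
S→P→T→N: 10 + 2 + 11 = 23
S→O→T→P→N: 5 + 7 + 2 + 6 = 20
S→P→N: 10 + 6 = 16
S→O→P→N: 5 + 7 + 6 = 18
Best route has total 5.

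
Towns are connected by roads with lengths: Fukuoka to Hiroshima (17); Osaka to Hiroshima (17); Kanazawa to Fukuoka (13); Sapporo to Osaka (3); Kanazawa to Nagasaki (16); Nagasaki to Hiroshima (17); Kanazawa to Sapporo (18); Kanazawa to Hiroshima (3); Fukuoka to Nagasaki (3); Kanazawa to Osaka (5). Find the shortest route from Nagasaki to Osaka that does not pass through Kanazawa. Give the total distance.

34

Routes from Nagasaki to Osaka avoiding Kanazawa:
Nagasaki - Fukuoka - Hiroshima - Osaka: 3 + 17 + 17 = 37
Nagasaki - Hiroshima - Osaka: 17 + 17 = 34
Best route has total 34.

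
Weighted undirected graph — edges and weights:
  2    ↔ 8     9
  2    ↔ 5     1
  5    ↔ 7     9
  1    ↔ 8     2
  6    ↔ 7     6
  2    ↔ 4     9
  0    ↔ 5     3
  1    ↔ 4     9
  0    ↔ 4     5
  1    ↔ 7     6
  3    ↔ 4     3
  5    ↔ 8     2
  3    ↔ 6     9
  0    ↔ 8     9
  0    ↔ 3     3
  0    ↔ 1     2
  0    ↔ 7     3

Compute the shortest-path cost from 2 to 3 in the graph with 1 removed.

Comparing a few candidate routes:
2 -> 5 -> 7 -> 0 -> 3: 1 + 9 + 3 + 3 = 16
2 -> 5 -> 8 -> 0 -> 3: 1 + 2 + 9 + 3 = 15
2 -> 5 -> 0 -> 3: 1 + 3 + 3 = 7
2 -> 5 -> 0 -> 4 -> 3: 1 + 3 + 5 + 3 = 12
2 -> 4 -> 3: 9 + 3 = 12
Shortest: 7.

7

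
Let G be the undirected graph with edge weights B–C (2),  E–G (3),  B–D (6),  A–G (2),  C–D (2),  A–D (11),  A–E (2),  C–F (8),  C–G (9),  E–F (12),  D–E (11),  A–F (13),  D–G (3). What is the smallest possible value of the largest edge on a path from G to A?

2

Comparing a few candidate routes:
G -> E -> A: max(3, 2) = 3
G -> D -> E -> A: max(3, 11, 2) = 11
G -> E -> D -> A: max(3, 11, 11) = 11
G -> D -> A: max(3, 11) = 11
G -> A: max(2) = 2
The minimum achievable maximum is 2.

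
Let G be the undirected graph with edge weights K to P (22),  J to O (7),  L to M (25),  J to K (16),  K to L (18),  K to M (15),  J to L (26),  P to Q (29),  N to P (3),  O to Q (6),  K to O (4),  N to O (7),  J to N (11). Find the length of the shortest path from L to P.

32

A few of the L→P routes:
L - J - N - P: 26 + 11 + 3 = 40
L - K - P: 18 + 22 = 40
L - K - O - N - P: 18 + 4 + 7 + 3 = 32
Shortest: 32.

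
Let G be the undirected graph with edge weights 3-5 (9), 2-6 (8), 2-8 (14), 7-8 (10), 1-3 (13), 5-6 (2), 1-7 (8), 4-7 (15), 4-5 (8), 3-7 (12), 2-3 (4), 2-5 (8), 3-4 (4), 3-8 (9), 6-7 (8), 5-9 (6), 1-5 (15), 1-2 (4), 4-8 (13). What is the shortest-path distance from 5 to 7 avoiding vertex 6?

Comparing a few candidate routes:
5 - 3 - 7: 9 + 12 = 21
5 - 4 - 7: 8 + 15 = 23
5 - 2 - 1 - 7: 8 + 4 + 8 = 20
Shortest: 20.

20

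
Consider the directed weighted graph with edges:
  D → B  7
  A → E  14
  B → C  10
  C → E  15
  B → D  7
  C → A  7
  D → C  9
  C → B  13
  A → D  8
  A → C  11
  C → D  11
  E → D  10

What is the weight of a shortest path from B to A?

17

Routes from B to A:
B → D → C → A: 7 + 9 + 7 = 23
B → C → A: 10 + 7 = 17
The minimum is 17.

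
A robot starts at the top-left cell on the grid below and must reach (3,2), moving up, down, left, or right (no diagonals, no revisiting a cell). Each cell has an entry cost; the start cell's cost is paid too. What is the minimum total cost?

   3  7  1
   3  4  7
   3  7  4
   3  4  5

21

Path [0,0]→[1,0]→[2,0]→[3,0]→[3,1]→[3,2]: 3 + 3 + 3 + 3 + 4 + 5 = 21.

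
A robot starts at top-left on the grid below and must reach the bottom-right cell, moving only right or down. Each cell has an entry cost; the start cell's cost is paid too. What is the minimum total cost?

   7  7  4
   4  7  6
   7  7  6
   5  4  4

31

One optimal route is r0c0→r1c0→r2c0→r3c0→r3c1→r3c2.
Its cost is 7 + 4 + 7 + 5 + 4 + 4 = 31.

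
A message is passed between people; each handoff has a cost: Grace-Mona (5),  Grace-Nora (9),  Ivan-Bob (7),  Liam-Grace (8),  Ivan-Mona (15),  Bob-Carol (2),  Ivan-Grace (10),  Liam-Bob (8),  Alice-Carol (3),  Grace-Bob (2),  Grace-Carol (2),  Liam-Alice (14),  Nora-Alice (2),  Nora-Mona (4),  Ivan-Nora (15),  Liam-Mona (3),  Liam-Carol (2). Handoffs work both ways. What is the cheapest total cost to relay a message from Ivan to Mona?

Checking several routes:
Ivan → Bob → Carol → Liam → Mona: 7 + 2 + 2 + 3 = 14
Ivan → Bob → Carol → Grace → Mona: 7 + 2 + 2 + 5 = 16
Ivan → Bob → Grace → Carol → Liam → Mona: 7 + 2 + 2 + 2 + 3 = 16
Ivan → Grace → Mona: 10 + 5 = 15
Ivan → Mona: 15
Ivan → Bob → Grace → Mona: 7 + 2 + 5 = 14
Shortest: 14.

14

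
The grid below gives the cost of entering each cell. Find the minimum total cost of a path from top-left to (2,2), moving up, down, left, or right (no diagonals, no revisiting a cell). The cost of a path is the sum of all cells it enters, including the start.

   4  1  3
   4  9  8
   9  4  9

25

Take [0,0] -> [0,1] -> [0,2] -> [1,2] -> [2,2] for a total of 4 + 1 + 3 + 8 + 9 = 25.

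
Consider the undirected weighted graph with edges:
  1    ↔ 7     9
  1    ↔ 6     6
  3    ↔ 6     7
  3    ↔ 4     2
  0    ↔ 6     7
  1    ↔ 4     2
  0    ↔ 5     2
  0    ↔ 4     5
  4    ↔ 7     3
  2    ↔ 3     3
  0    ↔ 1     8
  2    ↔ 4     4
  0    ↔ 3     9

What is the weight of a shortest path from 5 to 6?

Comparing a few candidate routes:
5 - 0 - 1 - 6: 2 + 8 + 6 = 16
5 - 0 - 4 - 1 - 6: 2 + 5 + 2 + 6 = 15
5 - 0 - 6: 2 + 7 = 9
Shortest: 9.

9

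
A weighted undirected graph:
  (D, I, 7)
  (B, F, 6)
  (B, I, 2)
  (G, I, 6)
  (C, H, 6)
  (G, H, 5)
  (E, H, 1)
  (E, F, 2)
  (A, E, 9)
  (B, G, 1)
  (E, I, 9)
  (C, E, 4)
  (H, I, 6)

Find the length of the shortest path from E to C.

4

Some routes from E to C:
E -> I -> H -> C: 9 + 6 + 6 = 21
E -> F -> B -> G -> H -> C: 2 + 6 + 1 + 5 + 6 = 20
E -> H -> C: 1 + 6 = 7
E -> F -> B -> I -> H -> C: 2 + 6 + 2 + 6 + 6 = 22
E -> C: 4
The minimum is 4.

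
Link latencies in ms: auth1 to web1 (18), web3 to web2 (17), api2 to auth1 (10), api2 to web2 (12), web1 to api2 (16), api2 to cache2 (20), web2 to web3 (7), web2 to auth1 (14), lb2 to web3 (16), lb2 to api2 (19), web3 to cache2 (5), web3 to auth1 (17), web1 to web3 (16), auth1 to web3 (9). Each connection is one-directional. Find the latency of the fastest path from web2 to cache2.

Comparing a few candidate routes:
web2-auth1-web1-web3-cache2: 14 + 18 + 16 + 5 = 53
web2-web3-cache2: 7 + 5 = 12
web2-auth1-web3-cache2: 14 + 9 + 5 = 28
web2-auth1-web1-api2-cache2: 14 + 18 + 16 + 20 = 68
The minimum is 12 ms.

12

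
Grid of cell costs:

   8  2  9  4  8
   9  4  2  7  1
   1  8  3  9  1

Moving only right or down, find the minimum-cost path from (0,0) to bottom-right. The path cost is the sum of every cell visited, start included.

25

One optimal route is [0,0] → [0,1] → [1,1] → [1,2] → [1,3] → [1,4] → [2,4].
Its cost is 8 + 2 + 4 + 2 + 7 + 1 + 1 = 25.
For comparison, the top-then-right route costs 33.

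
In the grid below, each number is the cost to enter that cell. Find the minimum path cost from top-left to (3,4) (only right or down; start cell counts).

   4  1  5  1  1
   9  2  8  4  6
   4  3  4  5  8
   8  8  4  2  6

26

Best path: (0,0) → (0,1) → (1,1) → (2,1) → (2,2) → (3,2) → (3,3) → (3,4)
Cost: 4 + 1 + 2 + 3 + 4 + 4 + 2 + 6 = 26
(Top row then right column would cost 32.)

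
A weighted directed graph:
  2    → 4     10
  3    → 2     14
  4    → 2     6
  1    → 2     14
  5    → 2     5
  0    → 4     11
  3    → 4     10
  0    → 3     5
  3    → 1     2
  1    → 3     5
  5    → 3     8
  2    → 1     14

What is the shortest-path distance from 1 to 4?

15

Candidate routes:
1-3-2-4: 5 + 14 + 10 = 29
1-2-4: 14 + 10 = 24
1-3-4: 5 + 10 = 15
The minimum is 15.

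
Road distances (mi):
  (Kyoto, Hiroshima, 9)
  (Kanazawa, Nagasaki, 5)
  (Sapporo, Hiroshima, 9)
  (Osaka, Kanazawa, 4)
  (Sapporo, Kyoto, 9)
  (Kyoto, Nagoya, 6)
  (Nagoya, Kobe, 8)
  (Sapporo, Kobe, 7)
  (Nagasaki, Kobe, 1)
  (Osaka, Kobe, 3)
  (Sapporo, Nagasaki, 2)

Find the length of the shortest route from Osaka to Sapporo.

6

A few of the Osaka→Sapporo routes:
Osaka-Kobe-Sapporo: 3 + 7 = 10
Osaka-Kobe-Nagasaki-Sapporo: 3 + 1 + 2 = 6
Osaka-Kanazawa-Nagasaki-Sapporo: 4 + 5 + 2 = 11
Best route has total 6 mi.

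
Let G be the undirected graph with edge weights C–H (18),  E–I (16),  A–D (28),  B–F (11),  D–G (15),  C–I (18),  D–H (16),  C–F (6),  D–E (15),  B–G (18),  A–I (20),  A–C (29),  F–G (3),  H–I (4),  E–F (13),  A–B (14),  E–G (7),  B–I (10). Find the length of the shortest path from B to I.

10

Checking several routes:
B-F-C-I: 11 + 6 + 18 = 35
B-A-I: 14 + 20 = 34
B-I: 10
Shortest: 10.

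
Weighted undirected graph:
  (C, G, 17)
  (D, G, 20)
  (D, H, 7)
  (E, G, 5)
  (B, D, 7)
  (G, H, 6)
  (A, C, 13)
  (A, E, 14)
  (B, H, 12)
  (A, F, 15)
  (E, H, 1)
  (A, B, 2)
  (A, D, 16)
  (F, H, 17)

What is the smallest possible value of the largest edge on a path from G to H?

Some routes from G to H:
G - E - A - B - H: max(5, 14, 2, 12) = 14
G - E - H: max(5, 1) = 5
G - H: max(6) = 6
G - E - A - B - D - H: max(5, 14, 2, 7, 7) = 14
Best route has worst link 5.

5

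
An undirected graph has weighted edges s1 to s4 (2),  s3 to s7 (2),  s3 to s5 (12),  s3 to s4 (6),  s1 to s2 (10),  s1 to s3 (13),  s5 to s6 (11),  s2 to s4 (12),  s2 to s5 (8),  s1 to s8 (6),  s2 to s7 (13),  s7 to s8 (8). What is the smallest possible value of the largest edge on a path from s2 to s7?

A few of the s2→s7 routes:
s2 → s4 → s3 → s7: max(12, 6, 2) = 12
s2 → s1 → s4 → s3 → s7: max(10, 2, 6, 2) = 10
s2 → s1 → s8 → s7: max(10, 6, 8) = 10
Best route has worst link 10.

10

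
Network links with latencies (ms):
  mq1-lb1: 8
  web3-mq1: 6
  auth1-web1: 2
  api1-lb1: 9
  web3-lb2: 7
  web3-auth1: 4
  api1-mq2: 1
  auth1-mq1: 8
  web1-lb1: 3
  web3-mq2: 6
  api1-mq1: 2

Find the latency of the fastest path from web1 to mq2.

12

Checking several routes:
web1→auth1→web3→mq1→api1→mq2: 2 + 4 + 6 + 2 + 1 = 15
web1→lb1→mq1→api1→mq2: 3 + 8 + 2 + 1 = 14
web1→auth1→web3→mq2: 2 + 4 + 6 = 12
web1→auth1→mq1→api1→mq2: 2 + 8 + 2 + 1 = 13
web1→lb1→api1→mq2: 3 + 9 + 1 = 13
Best route has total 12 ms.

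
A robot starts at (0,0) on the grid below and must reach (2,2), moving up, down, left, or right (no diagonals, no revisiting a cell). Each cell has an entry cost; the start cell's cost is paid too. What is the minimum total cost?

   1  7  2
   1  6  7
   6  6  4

Cheapest: [0,0] [1,0] [1,1] [2,1] [2,2]
  1 + 1 + 6 + 6 + 4 = 18

18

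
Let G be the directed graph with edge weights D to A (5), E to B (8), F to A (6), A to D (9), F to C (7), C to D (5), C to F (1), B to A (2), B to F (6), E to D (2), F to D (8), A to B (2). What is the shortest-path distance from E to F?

Routes from E to F:
E-D-A-B-F: 2 + 5 + 2 + 6 = 15
E-B-F: 8 + 6 = 14
The minimum is 14.

14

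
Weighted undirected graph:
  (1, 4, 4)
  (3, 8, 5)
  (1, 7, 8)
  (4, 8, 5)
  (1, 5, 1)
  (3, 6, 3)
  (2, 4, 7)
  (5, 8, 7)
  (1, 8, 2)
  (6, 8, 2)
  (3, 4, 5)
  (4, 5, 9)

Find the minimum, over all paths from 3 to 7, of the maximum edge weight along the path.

8

Some routes from 3 to 7:
3 → 4 → 1 → 7: max(5, 4, 8) = 8
3 → 4 → 8 → 1 → 7: max(5, 5, 2, 8) = 8
3 → 6 → 8 → 1 → 7: max(3, 2, 2, 8) = 8
3 → 6 → 8 → 5 → 1 → 7: max(3, 2, 7, 1, 8) = 8
3 → 4 → 8 → 5 → 1 → 7: max(5, 5, 7, 1, 8) = 8
Smallest bottleneck: 8.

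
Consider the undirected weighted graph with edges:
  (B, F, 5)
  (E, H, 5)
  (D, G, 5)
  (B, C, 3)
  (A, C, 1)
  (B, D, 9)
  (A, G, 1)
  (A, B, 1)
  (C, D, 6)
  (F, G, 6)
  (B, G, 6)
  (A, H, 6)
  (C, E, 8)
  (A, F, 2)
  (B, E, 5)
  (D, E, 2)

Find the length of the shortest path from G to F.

A few of the G→F routes:
G → A → B → F: 1 + 1 + 5 = 7
G → F: 6
G → A → F: 1 + 2 = 3
G → B → A → F: 6 + 1 + 2 = 9
Shortest: 3.

3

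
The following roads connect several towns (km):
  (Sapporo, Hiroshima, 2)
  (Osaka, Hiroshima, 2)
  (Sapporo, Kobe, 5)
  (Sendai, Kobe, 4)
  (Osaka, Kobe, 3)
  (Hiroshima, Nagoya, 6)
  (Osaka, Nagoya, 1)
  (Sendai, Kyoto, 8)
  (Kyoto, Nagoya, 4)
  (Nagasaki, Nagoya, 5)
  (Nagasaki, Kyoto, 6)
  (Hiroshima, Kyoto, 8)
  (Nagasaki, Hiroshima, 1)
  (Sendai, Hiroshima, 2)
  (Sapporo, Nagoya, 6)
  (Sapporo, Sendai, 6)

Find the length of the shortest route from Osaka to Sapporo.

4

Some routes from Osaka to Sapporo:
Osaka → Nagoya → Hiroshima → Sapporo: 1 + 6 + 2 = 9
Osaka → Nagoya → Nagasaki → Hiroshima → Sapporo: 1 + 5 + 1 + 2 = 9
Osaka → Hiroshima → Sapporo: 2 + 2 = 4
Osaka → Kobe → Sapporo: 3 + 5 = 8
Osaka → Nagoya → Sapporo: 1 + 6 = 7
Osaka → Hiroshima → Sendai → Sapporo: 2 + 2 + 6 = 10
Shortest: 4 km.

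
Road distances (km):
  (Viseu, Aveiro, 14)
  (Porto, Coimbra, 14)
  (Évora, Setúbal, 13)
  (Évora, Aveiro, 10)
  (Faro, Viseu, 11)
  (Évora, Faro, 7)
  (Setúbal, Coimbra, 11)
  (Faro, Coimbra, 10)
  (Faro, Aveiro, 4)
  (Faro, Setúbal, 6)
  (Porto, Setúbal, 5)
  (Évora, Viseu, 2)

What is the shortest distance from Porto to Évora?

Comparing a few candidate routes:
Porto -> Setúbal -> Faro -> Aveiro -> Évora: 5 + 6 + 4 + 10 = 25
Porto -> Setúbal -> Faro -> Viseu -> Évora: 5 + 6 + 11 + 2 = 24
Porto -> Setúbal -> Évora: 5 + 13 = 18
Porto -> Setúbal -> Faro -> Évora: 5 + 6 + 7 = 18
The minimum is 18 km.

18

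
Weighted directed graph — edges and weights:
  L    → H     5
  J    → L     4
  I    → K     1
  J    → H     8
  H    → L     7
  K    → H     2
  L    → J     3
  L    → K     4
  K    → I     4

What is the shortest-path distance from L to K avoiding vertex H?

Candidate routes:
L → K: 4
Shortest: 4.

4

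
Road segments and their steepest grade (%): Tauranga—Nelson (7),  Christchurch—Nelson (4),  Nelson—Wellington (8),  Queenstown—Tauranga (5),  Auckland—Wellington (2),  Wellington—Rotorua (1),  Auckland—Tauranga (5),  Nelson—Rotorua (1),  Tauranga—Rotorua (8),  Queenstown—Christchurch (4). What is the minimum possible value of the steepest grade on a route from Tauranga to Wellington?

5

Comparing a few candidate routes:
Tauranga-Queenstown-Christchurch-Nelson-Rotorua-Wellington: max(5, 4, 4, 1, 1) = 5
Tauranga-Nelson-Rotorua-Wellington: max(7, 1, 1) = 7
Tauranga-Auckland-Wellington: max(5, 2) = 5
Smallest bottleneck: 5%.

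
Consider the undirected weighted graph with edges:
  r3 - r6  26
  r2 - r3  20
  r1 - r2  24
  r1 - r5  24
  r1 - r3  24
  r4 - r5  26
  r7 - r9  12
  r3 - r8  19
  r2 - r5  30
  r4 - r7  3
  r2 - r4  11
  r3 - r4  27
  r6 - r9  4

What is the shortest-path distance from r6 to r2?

Some routes from r6 to r2:
r6→r3→r2: 26 + 20 = 46
r6→r9→r7→r4→r2: 4 + 12 + 3 + 11 = 30
r6→r3→r4→r2: 26 + 27 + 11 = 64
Best route has total 30.

30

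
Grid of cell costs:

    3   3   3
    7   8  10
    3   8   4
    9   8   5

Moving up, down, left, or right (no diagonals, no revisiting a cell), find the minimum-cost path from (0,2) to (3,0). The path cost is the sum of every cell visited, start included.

Path r0c2 -> r0c1 -> r0c0 -> r1c0 -> r2c0 -> r3c0: 3 + 3 + 3 + 7 + 3 + 9 = 28.

28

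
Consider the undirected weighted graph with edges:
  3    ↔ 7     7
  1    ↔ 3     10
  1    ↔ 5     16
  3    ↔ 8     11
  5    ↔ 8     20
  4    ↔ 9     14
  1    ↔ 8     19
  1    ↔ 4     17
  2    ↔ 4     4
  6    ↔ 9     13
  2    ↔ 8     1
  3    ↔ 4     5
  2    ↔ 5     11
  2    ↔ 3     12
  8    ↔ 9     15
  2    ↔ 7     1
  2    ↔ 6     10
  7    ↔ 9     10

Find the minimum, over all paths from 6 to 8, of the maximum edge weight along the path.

Comparing a few candidate routes:
6 -> 2 -> 4 -> 3 -> 8: max(10, 4, 5, 11) = 11
6 -> 2 -> 8: max(10, 1) = 10
6 -> 2 -> 7 -> 3 -> 8: max(10, 1, 7, 11) = 11
Smallest bottleneck: 10.

10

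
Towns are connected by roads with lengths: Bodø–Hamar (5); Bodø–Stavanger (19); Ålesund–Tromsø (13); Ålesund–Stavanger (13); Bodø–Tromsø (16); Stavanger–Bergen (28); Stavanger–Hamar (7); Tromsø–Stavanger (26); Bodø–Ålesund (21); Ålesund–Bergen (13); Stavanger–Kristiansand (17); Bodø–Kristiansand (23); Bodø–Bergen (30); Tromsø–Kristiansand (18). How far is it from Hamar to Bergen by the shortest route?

33

Checking several routes:
Hamar -> Stavanger -> Bergen: 7 + 28 = 35
Hamar -> Bodø -> Tromsø -> Ålesund -> Bergen: 5 + 16 + 13 + 13 = 47
Hamar -> Stavanger -> Ålesund -> Bergen: 7 + 13 + 13 = 33
Hamar -> Bodø -> Ålesund -> Bergen: 5 + 21 + 13 = 39
Hamar -> Bodø -> Bergen: 5 + 30 = 35
Shortest: 33.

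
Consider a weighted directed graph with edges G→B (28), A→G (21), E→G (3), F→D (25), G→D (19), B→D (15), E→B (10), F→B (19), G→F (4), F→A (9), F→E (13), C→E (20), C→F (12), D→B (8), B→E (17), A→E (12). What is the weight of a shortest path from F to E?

13

Comparing a few candidate routes:
F→B→E: 19 + 17 = 36
F→A→E: 9 + 12 = 21
F→E: 13
Shortest: 13.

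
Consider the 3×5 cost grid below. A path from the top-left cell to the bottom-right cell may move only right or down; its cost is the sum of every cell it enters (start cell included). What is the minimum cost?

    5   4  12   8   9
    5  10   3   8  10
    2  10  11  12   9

49

Path (0,0) (0,1) (1,1) (1,2) (1,3) (1,4) (2,4): 5 + 4 + 10 + 3 + 8 + 10 + 9 = 49.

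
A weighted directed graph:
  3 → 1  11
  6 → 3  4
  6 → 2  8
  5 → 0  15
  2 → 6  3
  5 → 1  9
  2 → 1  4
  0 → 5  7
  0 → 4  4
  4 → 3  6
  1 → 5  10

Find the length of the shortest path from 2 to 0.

Candidate routes:
2 -> 6 -> 3 -> 1 -> 5 -> 0: 3 + 4 + 11 + 10 + 15 = 43
2 -> 1 -> 5 -> 0: 4 + 10 + 15 = 29
Shortest: 29.

29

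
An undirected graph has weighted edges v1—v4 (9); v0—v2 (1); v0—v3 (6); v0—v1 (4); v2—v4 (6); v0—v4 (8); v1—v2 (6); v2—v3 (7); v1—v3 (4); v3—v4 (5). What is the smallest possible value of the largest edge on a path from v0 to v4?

Checking several routes:
v0 - v1 - v2 - v4: max(4, 6, 6) = 6
v0 - v2 - v1 - v3 - v4: max(1, 6, 4, 5) = 6
v0 - v1 - v3 - v4: max(4, 4, 5) = 5
Best route has worst link 5.

5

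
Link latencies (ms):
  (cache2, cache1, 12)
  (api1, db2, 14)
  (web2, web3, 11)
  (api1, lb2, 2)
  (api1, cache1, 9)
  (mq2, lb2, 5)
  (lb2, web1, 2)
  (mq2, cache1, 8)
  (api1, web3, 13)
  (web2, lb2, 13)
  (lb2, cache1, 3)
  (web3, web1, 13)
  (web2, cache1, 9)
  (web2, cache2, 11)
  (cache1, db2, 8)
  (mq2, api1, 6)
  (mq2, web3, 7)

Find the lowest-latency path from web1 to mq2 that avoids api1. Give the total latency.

Some routes from web1 to mq2 avoiding api1:
web1 → lb2 → cache1 → mq2: 2 + 3 + 8 = 13
web1 → lb2 → cache1 → web2 → web3 → mq2: 2 + 3 + 9 + 11 + 7 = 32
web1 → lb2 → web2 → cache1 → mq2: 2 + 13 + 9 + 8 = 32
web1 → lb2 → mq2: 2 + 5 = 7
web1 → web3 → mq2: 13 + 7 = 20
Best route has total 7 ms.

7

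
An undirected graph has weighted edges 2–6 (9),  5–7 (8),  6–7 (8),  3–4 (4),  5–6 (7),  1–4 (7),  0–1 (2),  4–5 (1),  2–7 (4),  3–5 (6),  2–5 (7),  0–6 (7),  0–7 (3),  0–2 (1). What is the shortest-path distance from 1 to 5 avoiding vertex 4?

10

Comparing a few candidate routes:
1→0→2→7→5: 2 + 1 + 4 + 8 = 15
1→0→7→5: 2 + 3 + 8 = 13
1→0→2→5: 2 + 1 + 7 = 10
The minimum is 10.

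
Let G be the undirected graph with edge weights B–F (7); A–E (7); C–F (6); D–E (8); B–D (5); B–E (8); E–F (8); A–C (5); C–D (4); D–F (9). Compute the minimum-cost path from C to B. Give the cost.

Comparing a few candidate routes:
C -> D -> F -> B: 4 + 9 + 7 = 20
C -> D -> B: 4 + 5 = 9
C -> D -> E -> B: 4 + 8 + 8 = 20
C -> F -> B: 6 + 7 = 13
Shortest: 9.

9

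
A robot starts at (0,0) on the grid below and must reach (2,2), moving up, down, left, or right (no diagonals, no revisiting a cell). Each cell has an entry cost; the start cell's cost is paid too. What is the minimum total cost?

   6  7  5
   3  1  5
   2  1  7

Take (0,0) -> (1,0) -> (1,1) -> (2,1) -> (2,2) for a total of 6 + 3 + 1 + 1 + 7 = 18.

18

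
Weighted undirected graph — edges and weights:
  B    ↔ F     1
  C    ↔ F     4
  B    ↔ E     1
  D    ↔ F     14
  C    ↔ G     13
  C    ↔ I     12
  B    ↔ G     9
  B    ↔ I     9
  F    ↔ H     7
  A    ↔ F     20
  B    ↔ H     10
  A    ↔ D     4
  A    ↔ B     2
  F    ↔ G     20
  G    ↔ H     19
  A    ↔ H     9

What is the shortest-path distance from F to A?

3

Checking several routes:
F-D-A: 14 + 4 = 18
F-B-A: 1 + 2 = 3
F-H-A: 7 + 9 = 16
The minimum is 3.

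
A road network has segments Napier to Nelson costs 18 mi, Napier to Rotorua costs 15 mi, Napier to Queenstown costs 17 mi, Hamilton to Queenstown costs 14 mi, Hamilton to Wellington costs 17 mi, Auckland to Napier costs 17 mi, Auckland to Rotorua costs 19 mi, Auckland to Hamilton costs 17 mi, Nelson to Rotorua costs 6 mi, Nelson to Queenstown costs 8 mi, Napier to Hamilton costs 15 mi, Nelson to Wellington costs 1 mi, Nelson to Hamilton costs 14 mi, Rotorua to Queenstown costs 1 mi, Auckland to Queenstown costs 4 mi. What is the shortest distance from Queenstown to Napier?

16

Checking several routes:
Queenstown-Rotorua-Nelson-Napier: 1 + 6 + 18 = 25
Queenstown-Auckland-Napier: 4 + 17 = 21
Queenstown-Nelson-Napier: 8 + 18 = 26
Queenstown-Nelson-Rotorua-Napier: 8 + 6 + 15 = 29
Queenstown-Rotorua-Napier: 1 + 15 = 16
Queenstown-Napier: 17
The minimum is 16 mi.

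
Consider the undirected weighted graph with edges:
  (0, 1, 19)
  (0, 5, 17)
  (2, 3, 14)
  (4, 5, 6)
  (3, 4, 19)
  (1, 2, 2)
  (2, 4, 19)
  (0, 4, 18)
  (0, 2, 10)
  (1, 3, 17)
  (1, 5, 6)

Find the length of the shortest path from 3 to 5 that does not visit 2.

23

Checking several routes:
3-1-0-5: 17 + 19 + 17 = 53
3-1-5: 17 + 6 = 23
3-4-5: 19 + 6 = 25
Shortest: 23.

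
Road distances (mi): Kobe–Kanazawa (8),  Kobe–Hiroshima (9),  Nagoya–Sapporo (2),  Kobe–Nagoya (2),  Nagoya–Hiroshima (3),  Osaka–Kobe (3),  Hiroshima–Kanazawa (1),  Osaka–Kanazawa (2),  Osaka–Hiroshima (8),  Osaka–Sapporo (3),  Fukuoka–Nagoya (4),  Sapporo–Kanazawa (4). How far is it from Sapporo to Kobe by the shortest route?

Comparing a few candidate routes:
Sapporo→Nagoya→Hiroshima→Kanazawa→Osaka→Kobe: 2 + 3 + 1 + 2 + 3 = 11
Sapporo→Nagoya→Kobe: 2 + 2 = 4
Sapporo→Kanazawa→Hiroshima→Nagoya→Kobe: 4 + 1 + 3 + 2 = 10
Sapporo→Osaka→Kanazawa→Hiroshima→Nagoya→Kobe: 3 + 2 + 1 + 3 + 2 = 11
Sapporo→Kanazawa→Osaka→Kobe: 4 + 2 + 3 = 9
Sapporo→Osaka→Kobe: 3 + 3 = 6
Shortest: 4 mi.

4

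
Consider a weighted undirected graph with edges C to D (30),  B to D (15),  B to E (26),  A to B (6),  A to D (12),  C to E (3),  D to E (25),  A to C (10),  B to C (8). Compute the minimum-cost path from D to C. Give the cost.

22

A few of the D→C routes:
D - A - C: 12 + 10 = 22
D - B - C: 15 + 8 = 23
D - A - B - C: 12 + 6 + 8 = 26
D - E - C: 25 + 3 = 28
Shortest: 22.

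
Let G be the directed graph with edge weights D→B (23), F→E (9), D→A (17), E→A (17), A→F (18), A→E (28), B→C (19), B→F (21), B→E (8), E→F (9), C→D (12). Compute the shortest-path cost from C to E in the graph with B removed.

56

Candidate routes:
C - D - A - F - E: 12 + 17 + 18 + 9 = 56
C - D - A - E: 12 + 17 + 28 = 57
The minimum is 56.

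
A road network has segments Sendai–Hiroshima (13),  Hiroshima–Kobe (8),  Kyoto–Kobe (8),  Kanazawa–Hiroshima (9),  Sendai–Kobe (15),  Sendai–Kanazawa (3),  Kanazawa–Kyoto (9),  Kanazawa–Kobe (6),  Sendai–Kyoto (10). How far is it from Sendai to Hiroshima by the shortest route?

12

Checking several routes:
Sendai → Hiroshima: 13
Sendai → Kanazawa → Hiroshima: 3 + 9 = 12
Sendai → Kyoto → Kanazawa → Hiroshima: 10 + 9 + 9 = 28
Sendai → Kyoto → Kobe → Hiroshima: 10 + 8 + 8 = 26
Sendai → Kanazawa → Kobe → Hiroshima: 3 + 6 + 8 = 17
Sendai → Kobe → Hiroshima: 15 + 8 = 23
Best route has total 12.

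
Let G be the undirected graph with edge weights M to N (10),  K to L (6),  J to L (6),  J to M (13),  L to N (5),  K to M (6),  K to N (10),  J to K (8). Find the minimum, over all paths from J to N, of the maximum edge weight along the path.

6

Some routes from J to N:
J -> K -> N: max(8, 10) = 10
J -> L -> N: max(6, 5) = 6
J -> K -> M -> N: max(8, 6, 10) = 10
J -> K -> L -> N: max(8, 6, 5) = 8
J -> L -> K -> M -> N: max(6, 6, 6, 10) = 10
Best route has worst link 6.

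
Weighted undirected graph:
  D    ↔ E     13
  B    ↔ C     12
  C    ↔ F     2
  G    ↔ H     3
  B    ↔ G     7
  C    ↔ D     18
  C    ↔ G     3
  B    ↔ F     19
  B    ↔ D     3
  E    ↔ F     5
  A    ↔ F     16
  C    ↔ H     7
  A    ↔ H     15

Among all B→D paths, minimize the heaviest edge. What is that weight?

Some routes from B to D:
B → G → H → C → F → E → D: max(7, 3, 7, 2, 5, 13) = 13
B → C → G → H → A → F → E → D: max(12, 3, 3, 15, 16, 5, 13) = 16
B → C → H → A → F → E → D: max(12, 7, 15, 16, 5, 13) = 16
B → D: max(3) = 3
B → G → C → F → E → D: max(7, 3, 2, 5, 13) = 13
B → C → F → E → D: max(12, 2, 5, 13) = 13
Smallest bottleneck: 3.

3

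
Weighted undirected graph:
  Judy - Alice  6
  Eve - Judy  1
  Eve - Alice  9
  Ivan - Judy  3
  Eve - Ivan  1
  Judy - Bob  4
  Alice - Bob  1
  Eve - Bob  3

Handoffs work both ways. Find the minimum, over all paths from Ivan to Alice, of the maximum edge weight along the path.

3

A few of the Ivan→Alice routes:
Ivan-Eve-Bob-Alice: max(1, 3, 1) = 3
Ivan-Judy-Eve-Bob-Alice: max(3, 1, 3, 1) = 3
Ivan-Eve-Judy-Bob-Alice: max(1, 1, 4, 1) = 4
Ivan-Judy-Bob-Alice: max(3, 4, 1) = 4
Ivan-Eve-Bob-Judy-Alice: max(1, 3, 4, 6) = 6
Ivan-Judy-Alice: max(3, 6) = 6
Best route has worst link 3.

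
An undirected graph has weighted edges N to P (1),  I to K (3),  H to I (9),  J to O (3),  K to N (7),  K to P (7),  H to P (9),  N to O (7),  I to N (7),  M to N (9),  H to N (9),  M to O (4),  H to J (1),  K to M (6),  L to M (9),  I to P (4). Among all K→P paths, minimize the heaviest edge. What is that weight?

Some routes from K to P:
K→M→O→N→I→P: max(6, 4, 7, 7, 4) = 7
K→P: max(7) = 7
K→M→O→N→P: max(6, 4, 7, 1) = 7
K→N→P: max(7, 1) = 7
K→I→P: max(3, 4) = 4
K→N→I→P: max(7, 7, 4) = 7
Best route has worst link 4.

4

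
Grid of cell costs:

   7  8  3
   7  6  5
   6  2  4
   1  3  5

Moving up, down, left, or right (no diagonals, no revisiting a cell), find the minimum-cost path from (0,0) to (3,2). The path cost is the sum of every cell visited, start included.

29

Path r0c0→r1c0→r2c0→r3c0→r3c1→r3c2: 7 + 7 + 6 + 1 + 3 + 5 = 29.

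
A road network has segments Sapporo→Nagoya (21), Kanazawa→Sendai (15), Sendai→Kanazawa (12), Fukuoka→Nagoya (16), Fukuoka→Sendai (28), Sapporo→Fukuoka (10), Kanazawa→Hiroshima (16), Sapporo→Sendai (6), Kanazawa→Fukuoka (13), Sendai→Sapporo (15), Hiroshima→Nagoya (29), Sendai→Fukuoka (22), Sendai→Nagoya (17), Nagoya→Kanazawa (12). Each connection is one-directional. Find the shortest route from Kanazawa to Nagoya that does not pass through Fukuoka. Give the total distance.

Paths from Kanazawa to Nagoya avoiding Fukuoka:
Kanazawa - Sendai - Nagoya: 15 + 17 = 32
Kanazawa - Sendai - Sapporo - Nagoya: 15 + 15 + 21 = 51
Kanazawa - Hiroshima - Nagoya: 16 + 29 = 45
Best route has total 32.

32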